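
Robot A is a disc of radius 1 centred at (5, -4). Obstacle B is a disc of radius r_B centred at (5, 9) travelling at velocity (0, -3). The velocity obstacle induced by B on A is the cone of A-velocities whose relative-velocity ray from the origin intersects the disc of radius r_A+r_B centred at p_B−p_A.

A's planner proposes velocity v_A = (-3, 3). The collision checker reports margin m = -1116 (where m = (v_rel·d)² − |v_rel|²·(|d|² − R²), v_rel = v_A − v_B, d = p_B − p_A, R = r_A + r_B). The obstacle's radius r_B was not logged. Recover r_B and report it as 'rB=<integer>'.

m = -1116
d = (0, 13);  v_rel = (-3, 6),  |v_rel|² = 45
v_rel×d = (-3)·(13) − (6)·(0) = -39
since m = R²·45 − (-39)²:  R² = (1521 + -1116) / 45 = 9
R = √9 = 3  ⇒  r_B = 3 − 1 = 2

rB=2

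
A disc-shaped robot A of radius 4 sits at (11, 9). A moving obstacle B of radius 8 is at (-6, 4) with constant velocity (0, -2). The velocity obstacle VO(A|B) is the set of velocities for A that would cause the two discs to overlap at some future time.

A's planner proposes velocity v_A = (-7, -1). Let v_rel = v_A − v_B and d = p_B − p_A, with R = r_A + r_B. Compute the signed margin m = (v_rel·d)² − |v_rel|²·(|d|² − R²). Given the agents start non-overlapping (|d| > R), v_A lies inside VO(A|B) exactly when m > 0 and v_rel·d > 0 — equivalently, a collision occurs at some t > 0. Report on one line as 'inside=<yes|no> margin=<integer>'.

d = (-17, -5),  |d|² = 314;  R = 4+8 = 12,  c = 314−12² = 170
v_rel = (-7, 1),  |v_rel|² = 50;  v_rel·d = (-7)·(-17) + (1)·(-5) = 114
50·t² − 228·t + 170 = 0  ⇒  m = 114² − 50·170 = 4496
m = 4496 > 0,  v_rel·d = 114 > 0  ⇒  inside

inside=yes margin=4496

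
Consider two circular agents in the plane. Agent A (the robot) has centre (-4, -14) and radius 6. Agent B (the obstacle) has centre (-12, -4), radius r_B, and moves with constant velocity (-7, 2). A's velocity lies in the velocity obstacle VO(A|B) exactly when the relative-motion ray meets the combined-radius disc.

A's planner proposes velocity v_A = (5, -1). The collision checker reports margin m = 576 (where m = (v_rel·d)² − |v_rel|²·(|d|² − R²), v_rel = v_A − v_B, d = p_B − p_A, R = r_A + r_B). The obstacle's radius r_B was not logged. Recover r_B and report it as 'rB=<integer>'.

m = 576
d = (-8, 10);  v_rel = (12, -3),  |v_rel|² = 153
v_rel×d = (12)·(10) − (-3)·(-8) = 96
since m = R²·153 − 96²:  R² = (9216 + 576) / 153 = 64
R = √64 = 8  ⇒  r_B = 8 − 6 = 2

rB=2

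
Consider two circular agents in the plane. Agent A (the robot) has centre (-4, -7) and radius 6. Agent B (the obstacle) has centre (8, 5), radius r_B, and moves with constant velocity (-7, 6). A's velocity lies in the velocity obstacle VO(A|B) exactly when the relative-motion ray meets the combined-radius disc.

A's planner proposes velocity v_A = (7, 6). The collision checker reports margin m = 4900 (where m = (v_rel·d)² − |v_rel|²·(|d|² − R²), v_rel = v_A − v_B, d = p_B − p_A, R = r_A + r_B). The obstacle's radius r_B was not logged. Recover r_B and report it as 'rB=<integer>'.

m = 4900
d = (12, 12);  v_rel = (14, 0),  |v_rel|² = 196
v_rel×d = (14)·(12) − (0)·(12) = 168
since m = R²·196 − 168²:  R² = (28224 + 4900) / 196 = 169
R = √169 = 13  ⇒  r_B = 13 − 6 = 7

rB=7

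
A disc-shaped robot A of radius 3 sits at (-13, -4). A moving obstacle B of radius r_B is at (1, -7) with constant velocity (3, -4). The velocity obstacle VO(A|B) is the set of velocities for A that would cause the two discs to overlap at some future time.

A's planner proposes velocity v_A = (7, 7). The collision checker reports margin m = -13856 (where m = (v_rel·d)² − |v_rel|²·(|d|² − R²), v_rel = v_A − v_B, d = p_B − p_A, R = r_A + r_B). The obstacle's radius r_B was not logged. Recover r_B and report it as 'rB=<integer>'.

m = -13856
d = (14, -3);  v_rel = (4, 11),  |v_rel|² = 137
v_rel×d = (4)·(-3) − (11)·(14) = -166
since m = R²·137 − (-166)²:  R² = (27556 + -13856) / 137 = 100
R = √100 = 10  ⇒  r_B = 10 − 3 = 7

rB=7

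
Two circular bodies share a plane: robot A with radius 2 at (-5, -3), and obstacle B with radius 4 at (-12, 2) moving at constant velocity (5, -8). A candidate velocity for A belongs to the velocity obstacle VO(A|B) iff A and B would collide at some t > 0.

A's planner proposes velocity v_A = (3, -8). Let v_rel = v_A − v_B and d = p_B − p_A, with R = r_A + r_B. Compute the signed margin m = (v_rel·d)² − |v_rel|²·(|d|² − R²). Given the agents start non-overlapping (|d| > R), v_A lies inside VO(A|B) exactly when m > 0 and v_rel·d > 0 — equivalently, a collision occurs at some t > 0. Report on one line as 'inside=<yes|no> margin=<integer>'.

d = (-7, 5),  |d|² = 74;  R = 2+4 = 6,  c = 74−6² = 38
v_rel = (-2, 0),  |v_rel|² = 4;  v_rel·d = (-2)·(-7) + (0)·(5) = 14
4·t² − 28·t + 38 = 0  ⇒  m = 14² − 4·38 = 44
m = 44 > 0,  v_rel·d = 14 > 0  ⇒  inside

inside=yes margin=44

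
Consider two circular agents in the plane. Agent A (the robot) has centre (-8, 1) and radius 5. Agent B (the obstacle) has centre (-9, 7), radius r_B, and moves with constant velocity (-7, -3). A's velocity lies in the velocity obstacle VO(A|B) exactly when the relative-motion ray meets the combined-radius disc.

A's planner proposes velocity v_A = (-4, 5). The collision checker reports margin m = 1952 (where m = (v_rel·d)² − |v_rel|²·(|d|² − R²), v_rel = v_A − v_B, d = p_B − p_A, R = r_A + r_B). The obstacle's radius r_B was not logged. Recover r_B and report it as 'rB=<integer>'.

m = 1952
d = (-1, 6);  v_rel = (3, 8),  |v_rel|² = 73
v_rel×d = (3)·(6) − (8)·(-1) = 26
since m = R²·73 − 26²:  R² = (676 + 1952) / 73 = 36
R = √36 = 6  ⇒  r_B = 6 − 5 = 1

rB=1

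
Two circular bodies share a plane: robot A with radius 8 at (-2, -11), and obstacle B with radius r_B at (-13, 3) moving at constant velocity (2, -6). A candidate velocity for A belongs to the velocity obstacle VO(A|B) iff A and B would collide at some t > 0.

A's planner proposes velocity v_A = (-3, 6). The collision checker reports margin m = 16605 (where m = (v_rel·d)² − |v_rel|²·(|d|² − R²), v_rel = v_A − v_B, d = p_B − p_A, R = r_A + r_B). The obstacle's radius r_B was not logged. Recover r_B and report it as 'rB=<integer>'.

m = 16605
d = (-11, 14);  v_rel = (-5, 12),  |v_rel|² = 169
v_rel×d = (-5)·(14) − (12)·(-11) = 62
since m = R²·169 − 62²:  R² = (3844 + 16605) / 169 = 121
R = √121 = 11  ⇒  r_B = 11 − 8 = 3

rB=3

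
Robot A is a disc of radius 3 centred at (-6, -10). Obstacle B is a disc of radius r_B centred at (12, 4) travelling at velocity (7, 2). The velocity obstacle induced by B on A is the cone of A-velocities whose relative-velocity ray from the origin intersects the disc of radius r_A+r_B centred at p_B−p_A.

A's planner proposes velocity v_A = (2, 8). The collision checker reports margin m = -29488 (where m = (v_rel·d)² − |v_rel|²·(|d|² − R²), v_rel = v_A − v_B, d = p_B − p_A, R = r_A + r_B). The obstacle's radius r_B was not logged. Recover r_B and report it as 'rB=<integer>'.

m = -29488
d = (18, 14);  v_rel = (-5, 6),  |v_rel|² = 61
v_rel×d = (-5)·(14) − (6)·(18) = -178
since m = R²·61 − (-178)²:  R² = (31684 + -29488) / 61 = 36
R = √36 = 6  ⇒  r_B = 6 − 3 = 3

rB=3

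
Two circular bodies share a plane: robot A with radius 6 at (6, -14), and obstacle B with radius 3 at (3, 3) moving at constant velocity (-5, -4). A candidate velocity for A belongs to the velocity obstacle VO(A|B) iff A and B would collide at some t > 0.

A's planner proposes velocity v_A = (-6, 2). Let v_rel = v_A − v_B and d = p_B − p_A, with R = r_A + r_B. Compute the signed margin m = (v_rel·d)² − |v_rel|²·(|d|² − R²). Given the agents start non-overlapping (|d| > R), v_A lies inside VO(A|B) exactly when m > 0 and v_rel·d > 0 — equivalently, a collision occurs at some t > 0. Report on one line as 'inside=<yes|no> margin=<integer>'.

d = (-3, 17),  |d|² = 298;  R = 6+3 = 9,  c = 298−9² = 217
v_rel = (-1, 6),  |v_rel|² = 37;  v_rel·d = (-1)·(-3) + (6)·(17) = 105
37·t² − 210·t + 217 = 0  ⇒  m = 105² − 37·217 = 2996
m = 2996 > 0,  v_rel·d = 105 > 0  ⇒  inside

inside=yes margin=2996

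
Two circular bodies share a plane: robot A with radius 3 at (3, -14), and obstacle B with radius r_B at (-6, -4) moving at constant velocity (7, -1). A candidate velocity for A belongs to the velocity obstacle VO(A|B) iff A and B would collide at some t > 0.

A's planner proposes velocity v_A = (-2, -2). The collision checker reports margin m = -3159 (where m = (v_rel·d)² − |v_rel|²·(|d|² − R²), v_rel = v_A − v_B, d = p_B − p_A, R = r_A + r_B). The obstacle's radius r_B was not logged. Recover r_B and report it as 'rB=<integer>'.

m = -3159
d = (-9, 10);  v_rel = (-9, -1),  |v_rel|² = 82
v_rel×d = (-9)·(10) − (-1)·(-9) = -99
since m = R²·82 − (-99)²:  R² = (9801 + -3159) / 82 = 81
R = √81 = 9  ⇒  r_B = 9 − 3 = 6

rB=6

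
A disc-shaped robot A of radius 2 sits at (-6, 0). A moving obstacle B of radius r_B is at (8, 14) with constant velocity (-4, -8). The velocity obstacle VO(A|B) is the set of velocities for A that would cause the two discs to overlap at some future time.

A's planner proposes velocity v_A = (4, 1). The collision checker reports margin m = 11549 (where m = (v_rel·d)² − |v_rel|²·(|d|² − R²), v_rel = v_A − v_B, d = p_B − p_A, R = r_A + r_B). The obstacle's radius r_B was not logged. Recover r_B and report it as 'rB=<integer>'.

m = 11549
d = (14, 14);  v_rel = (8, 9),  |v_rel|² = 145
v_rel×d = (8)·(14) − (9)·(14) = -14
since m = R²·145 − (-14)²:  R² = (196 + 11549) / 145 = 81
R = √81 = 9  ⇒  r_B = 9 − 2 = 7

rB=7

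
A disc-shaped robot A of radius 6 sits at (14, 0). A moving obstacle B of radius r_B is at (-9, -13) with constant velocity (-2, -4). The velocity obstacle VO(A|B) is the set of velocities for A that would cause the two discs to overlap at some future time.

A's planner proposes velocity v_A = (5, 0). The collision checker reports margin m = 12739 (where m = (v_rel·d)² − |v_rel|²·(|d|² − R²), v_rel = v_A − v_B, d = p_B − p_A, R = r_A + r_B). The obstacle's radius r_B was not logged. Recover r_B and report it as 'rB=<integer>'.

m = 12739
d = (-23, -13);  v_rel = (7, 4),  |v_rel|² = 65
v_rel×d = (7)·(-13) − (4)·(-23) = 1
since m = R²·65 − 1²:  R² = (1 + 12739) / 65 = 196
R = √196 = 14  ⇒  r_B = 14 − 6 = 8

rB=8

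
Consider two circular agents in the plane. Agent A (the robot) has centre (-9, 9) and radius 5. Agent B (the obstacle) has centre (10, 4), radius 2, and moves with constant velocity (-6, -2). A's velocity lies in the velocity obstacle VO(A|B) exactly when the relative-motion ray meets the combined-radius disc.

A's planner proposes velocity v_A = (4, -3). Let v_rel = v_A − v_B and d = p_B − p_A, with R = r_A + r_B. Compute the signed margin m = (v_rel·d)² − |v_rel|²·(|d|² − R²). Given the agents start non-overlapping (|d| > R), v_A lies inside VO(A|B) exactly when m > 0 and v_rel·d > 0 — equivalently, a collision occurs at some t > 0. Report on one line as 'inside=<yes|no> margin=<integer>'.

d = (19, -5),  |d|² = 386;  R = 5+2 = 7,  c = 386−7² = 337
v_rel = (10, -1),  |v_rel|² = 101;  v_rel·d = (10)·(19) + (-1)·(-5) = 195
101·t² − 390·t + 337 = 0  ⇒  m = 195² − 101·337 = 3988
m = 3988 > 0,  v_rel·d = 195 > 0  ⇒  inside

inside=yes margin=3988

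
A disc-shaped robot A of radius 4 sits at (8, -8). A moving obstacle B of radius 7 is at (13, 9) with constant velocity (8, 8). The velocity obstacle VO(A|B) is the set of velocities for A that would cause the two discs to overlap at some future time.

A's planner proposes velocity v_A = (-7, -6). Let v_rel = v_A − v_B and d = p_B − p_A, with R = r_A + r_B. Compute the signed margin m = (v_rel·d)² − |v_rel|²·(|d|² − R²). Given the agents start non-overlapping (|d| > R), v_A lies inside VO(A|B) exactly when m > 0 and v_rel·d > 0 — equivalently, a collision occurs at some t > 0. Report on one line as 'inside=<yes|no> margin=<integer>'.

d = (5, 17),  |d|² = 314;  R = 4+7 = 11,  c = 314−11² = 193
v_rel = (-15, -14),  |v_rel|² = 421;  v_rel·d = (-15)·(5) + (-14)·(17) = -313
421·t² + 626·t + 193 = 0  ⇒  m = (-313)² − 421·193 = 16716
m = 16716 > 0,  v_rel·d = -313 < 0  ⇒  outside

inside=no margin=16716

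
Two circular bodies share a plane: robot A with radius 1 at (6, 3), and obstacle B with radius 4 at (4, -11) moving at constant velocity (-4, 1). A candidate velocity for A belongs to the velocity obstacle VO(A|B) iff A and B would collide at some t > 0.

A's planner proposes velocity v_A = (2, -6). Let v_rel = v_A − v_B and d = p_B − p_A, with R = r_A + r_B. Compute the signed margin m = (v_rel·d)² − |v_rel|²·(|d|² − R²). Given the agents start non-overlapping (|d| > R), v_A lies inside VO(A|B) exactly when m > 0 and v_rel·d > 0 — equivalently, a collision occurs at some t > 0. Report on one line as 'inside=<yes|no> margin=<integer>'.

d = (-2, -14),  |d|² = 200;  R = 1+4 = 5,  c = 200−5² = 175
v_rel = (6, -7),  |v_rel|² = 85;  v_rel·d = (6)·(-2) + (-7)·(-14) = 86
85·t² − 172·t + 175 = 0  ⇒  m = 86² − 85·175 = -7479
m = -7479 < 0,  v_rel·d = 86 > 0  ⇒  outside

inside=no margin=-7479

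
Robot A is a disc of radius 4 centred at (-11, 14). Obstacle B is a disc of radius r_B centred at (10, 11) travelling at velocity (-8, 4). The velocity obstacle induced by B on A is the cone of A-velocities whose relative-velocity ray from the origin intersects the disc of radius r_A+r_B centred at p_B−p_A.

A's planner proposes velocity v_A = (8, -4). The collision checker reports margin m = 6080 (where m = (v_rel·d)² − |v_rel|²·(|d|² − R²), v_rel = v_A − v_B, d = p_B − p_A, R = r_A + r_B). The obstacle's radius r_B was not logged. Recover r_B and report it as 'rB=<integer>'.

m = 6080
d = (21, -3);  v_rel = (16, -8),  |v_rel|² = 320
v_rel×d = (16)·(-3) − (-8)·(21) = 120
since m = R²·320 − 120²:  R² = (14400 + 6080) / 320 = 64
R = √64 = 8  ⇒  r_B = 8 − 4 = 4

rB=4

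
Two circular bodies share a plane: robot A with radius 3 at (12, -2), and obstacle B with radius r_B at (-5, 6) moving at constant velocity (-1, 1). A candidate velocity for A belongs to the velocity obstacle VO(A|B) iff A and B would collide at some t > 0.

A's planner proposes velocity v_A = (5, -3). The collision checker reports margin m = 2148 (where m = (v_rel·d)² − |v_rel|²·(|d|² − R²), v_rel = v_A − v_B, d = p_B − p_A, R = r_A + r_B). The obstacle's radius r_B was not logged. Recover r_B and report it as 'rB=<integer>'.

m = 2148
d = (-17, 8);  v_rel = (6, -4),  |v_rel|² = 52
v_rel×d = (6)·(8) − (-4)·(-17) = -20
since m = R²·52 − (-20)²:  R² = (400 + 2148) / 52 = 49
R = √49 = 7  ⇒  r_B = 7 − 3 = 4

rB=4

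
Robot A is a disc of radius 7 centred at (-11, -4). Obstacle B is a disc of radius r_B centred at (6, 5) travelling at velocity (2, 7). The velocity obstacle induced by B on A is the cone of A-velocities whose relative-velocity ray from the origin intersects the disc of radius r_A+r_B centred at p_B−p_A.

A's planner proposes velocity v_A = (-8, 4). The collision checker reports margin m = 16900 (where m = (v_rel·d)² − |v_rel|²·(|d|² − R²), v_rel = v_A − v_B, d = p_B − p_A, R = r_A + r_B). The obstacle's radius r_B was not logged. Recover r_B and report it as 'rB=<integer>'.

m = 16900
d = (17, 9);  v_rel = (-10, -3),  |v_rel|² = 109
v_rel×d = (-10)·(9) − (-3)·(17) = -39
since m = R²·109 − (-39)²:  R² = (1521 + 16900) / 109 = 169
R = √169 = 13  ⇒  r_B = 13 − 7 = 6

rB=6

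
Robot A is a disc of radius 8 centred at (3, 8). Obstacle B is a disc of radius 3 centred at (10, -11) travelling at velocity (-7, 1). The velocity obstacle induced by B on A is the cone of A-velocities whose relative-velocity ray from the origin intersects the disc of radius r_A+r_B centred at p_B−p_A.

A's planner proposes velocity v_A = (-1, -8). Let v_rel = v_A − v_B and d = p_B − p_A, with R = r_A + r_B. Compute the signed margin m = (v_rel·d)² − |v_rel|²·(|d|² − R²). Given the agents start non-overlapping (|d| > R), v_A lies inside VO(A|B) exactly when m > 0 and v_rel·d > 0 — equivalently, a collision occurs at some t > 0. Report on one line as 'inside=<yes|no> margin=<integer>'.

d = (7, -19),  |d|² = 410;  R = 8+3 = 11,  c = 410−11² = 289
v_rel = (6, -9),  |v_rel|² = 117;  v_rel·d = (6)·(7) + (-9)·(-19) = 213
117·t² − 426·t + 289 = 0  ⇒  m = 213² − 117·289 = 11556
m = 11556 > 0,  v_rel·d = 213 > 0  ⇒  inside

inside=yes margin=11556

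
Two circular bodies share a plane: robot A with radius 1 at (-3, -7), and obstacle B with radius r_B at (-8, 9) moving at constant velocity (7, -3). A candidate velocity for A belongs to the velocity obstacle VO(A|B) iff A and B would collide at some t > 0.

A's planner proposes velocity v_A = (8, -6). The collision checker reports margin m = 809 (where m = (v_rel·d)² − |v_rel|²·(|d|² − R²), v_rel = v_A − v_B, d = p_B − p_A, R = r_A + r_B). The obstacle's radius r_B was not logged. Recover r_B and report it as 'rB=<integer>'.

m = 809
d = (-5, 16);  v_rel = (1, -3),  |v_rel|² = 10
v_rel×d = (1)·(16) − (-3)·(-5) = 1
since m = R²·10 − 1²:  R² = (1 + 809) / 10 = 81
R = √81 = 9  ⇒  r_B = 9 − 1 = 8

rB=8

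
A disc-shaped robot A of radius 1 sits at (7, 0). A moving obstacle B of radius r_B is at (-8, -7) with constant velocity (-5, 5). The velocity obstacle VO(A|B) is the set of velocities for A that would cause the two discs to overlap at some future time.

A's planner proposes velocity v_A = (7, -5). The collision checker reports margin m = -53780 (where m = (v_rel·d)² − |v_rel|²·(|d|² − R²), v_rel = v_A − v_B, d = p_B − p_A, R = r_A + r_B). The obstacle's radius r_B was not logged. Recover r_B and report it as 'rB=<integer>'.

m = -53780
d = (-15, -7);  v_rel = (12, -10),  |v_rel|² = 244
v_rel×d = (12)·(-7) − (-10)·(-15) = -234
since m = R²·244 − (-234)²:  R² = (54756 + -53780) / 244 = 4
R = √4 = 2  ⇒  r_B = 2 − 1 = 1

rB=1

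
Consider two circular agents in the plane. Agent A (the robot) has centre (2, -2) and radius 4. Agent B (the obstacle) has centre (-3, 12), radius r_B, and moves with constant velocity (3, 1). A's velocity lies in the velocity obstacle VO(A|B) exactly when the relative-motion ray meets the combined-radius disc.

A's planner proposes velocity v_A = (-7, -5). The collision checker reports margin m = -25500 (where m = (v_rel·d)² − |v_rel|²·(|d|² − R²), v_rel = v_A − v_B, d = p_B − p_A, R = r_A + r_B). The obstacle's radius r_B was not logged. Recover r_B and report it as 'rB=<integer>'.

m = -25500
d = (-5, 14);  v_rel = (-10, -6),  |v_rel|² = 136
v_rel×d = (-10)·(14) − (-6)·(-5) = -170
since m = R²·136 − (-170)²:  R² = (28900 + -25500) / 136 = 25
R = √25 = 5  ⇒  r_B = 5 − 4 = 1

rB=1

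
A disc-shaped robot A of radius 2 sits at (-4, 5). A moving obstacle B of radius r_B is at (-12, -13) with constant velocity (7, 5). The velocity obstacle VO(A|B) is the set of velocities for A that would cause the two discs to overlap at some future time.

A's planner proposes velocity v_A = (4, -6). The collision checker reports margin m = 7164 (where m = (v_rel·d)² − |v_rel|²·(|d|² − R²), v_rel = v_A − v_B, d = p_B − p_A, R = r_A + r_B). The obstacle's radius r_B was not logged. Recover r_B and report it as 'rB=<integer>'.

m = 7164
d = (-8, -18);  v_rel = (-3, -11),  |v_rel|² = 130
v_rel×d = (-3)·(-18) − (-11)·(-8) = -34
since m = R²·130 − (-34)²:  R² = (1156 + 7164) / 130 = 64
R = √64 = 8  ⇒  r_B = 8 − 2 = 6

rB=6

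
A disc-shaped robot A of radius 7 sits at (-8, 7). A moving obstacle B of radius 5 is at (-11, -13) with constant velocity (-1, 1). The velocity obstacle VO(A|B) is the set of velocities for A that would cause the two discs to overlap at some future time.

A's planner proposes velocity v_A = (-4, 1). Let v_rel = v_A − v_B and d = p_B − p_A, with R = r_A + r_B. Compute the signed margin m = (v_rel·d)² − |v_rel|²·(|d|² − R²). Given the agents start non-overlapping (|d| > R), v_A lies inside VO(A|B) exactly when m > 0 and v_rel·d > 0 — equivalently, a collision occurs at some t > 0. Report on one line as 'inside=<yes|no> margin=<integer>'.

d = (-3, -20),  |d|² = 409;  R = 7+5 = 12,  c = 409−12² = 265
v_rel = (-3, 0),  |v_rel|² = 9;  v_rel·d = (-3)·(-3) + (0)·(-20) = 9
9·t² − 18·t + 265 = 0  ⇒  m = 9² − 9·265 = -2304
m = -2304 < 0,  v_rel·d = 9 > 0  ⇒  outside

inside=no margin=-2304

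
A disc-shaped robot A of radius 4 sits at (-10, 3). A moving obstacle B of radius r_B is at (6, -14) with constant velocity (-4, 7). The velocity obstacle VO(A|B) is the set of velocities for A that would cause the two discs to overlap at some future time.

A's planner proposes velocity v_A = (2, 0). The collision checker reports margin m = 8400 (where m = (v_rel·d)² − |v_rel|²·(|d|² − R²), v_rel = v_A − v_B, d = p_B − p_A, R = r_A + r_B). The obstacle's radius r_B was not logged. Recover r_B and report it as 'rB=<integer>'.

m = 8400
d = (16, -17);  v_rel = (6, -7),  |v_rel|² = 85
v_rel×d = (6)·(-17) − (-7)·(16) = 10
since m = R²·85 − 10²:  R² = (100 + 8400) / 85 = 100
R = √100 = 10  ⇒  r_B = 10 − 4 = 6

rB=6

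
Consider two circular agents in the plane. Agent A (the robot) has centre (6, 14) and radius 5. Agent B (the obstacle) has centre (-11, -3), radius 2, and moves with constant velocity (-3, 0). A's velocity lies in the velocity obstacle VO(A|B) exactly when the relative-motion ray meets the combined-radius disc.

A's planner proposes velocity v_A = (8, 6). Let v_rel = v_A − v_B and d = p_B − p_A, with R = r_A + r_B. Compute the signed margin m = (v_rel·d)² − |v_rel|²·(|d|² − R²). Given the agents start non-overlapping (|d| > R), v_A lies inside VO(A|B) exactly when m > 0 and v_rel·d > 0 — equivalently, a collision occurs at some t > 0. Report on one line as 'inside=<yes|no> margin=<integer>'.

d = (-17, -17),  |d|² = 578;  R = 5+2 = 7,  c = 578−7² = 529
v_rel = (11, 6),  |v_rel|² = 157;  v_rel·d = (11)·(-17) + (6)·(-17) = -289
157·t² + 578·t + 529 = 0  ⇒  m = (-289)² − 157·529 = 468
m = 468 > 0,  v_rel·d = -289 < 0  ⇒  outside

inside=no margin=468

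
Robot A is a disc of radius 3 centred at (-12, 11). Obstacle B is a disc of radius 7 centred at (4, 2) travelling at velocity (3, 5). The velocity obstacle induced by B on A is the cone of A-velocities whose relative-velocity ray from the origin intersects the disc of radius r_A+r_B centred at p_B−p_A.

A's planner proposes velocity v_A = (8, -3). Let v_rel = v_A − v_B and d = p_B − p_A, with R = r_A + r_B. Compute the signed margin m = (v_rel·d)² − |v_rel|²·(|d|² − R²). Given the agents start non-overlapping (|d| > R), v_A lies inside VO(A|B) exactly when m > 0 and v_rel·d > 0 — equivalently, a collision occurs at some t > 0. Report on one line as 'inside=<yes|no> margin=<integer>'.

d = (16, -9),  |d|² = 337;  R = 3+7 = 10,  c = 337−10² = 237
v_rel = (5, -8),  |v_rel|² = 89;  v_rel·d = (5)·(16) + (-8)·(-9) = 152
89·t² − 304·t + 237 = 0  ⇒  m = 152² − 89·237 = 2011
m = 2011 > 0,  v_rel·d = 152 > 0  ⇒  inside

inside=yes margin=2011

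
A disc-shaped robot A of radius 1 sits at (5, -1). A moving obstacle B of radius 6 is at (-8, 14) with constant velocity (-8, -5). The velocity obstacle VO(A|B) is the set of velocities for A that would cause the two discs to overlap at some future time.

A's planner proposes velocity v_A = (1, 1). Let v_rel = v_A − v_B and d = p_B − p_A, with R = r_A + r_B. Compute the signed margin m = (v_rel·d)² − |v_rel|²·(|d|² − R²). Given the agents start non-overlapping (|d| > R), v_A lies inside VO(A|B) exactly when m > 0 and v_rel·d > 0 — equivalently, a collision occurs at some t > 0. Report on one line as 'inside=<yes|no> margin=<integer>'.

d = (-13, 15),  |d|² = 394;  R = 1+6 = 7,  c = 394−7² = 345
v_rel = (9, 6),  |v_rel|² = 117;  v_rel·d = (9)·(-13) + (6)·(15) = -27
117·t² + 54·t + 345 = 0  ⇒  m = (-27)² − 117·345 = -39636
m = -39636 < 0,  v_rel·d = -27 < 0  ⇒  outside

inside=no margin=-39636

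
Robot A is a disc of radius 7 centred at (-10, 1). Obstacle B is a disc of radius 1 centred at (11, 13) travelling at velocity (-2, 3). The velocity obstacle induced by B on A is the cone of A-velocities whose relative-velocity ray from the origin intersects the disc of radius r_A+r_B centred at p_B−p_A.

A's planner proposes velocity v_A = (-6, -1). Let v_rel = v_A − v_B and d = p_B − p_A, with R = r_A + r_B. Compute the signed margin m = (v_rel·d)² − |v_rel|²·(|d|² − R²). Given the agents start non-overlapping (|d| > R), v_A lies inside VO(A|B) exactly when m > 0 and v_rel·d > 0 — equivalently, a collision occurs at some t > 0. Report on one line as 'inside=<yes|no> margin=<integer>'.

d = (21, 12),  |d|² = 585;  R = 7+1 = 8,  c = 585−8² = 521
v_rel = (-4, -4),  |v_rel|² = 32;  v_rel·d = (-4)·(21) + (-4)·(12) = -132
32·t² + 264·t + 521 = 0  ⇒  m = (-132)² − 32·521 = 752
m = 752 > 0,  v_rel·d = -132 < 0  ⇒  outside

inside=no margin=752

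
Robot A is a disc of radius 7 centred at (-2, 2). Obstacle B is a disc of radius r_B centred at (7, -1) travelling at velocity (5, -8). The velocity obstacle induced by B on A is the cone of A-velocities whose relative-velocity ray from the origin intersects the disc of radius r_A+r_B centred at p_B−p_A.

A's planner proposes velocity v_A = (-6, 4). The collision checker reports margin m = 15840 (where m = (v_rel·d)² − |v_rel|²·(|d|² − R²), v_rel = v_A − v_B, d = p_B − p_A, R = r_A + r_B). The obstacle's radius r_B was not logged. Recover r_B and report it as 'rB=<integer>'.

m = 15840
d = (9, -3);  v_rel = (-11, 12),  |v_rel|² = 265
v_rel×d = (-11)·(-3) − (12)·(9) = -75
since m = R²·265 − (-75)²:  R² = (5625 + 15840) / 265 = 81
R = √81 = 9  ⇒  r_B = 9 − 7 = 2

rB=2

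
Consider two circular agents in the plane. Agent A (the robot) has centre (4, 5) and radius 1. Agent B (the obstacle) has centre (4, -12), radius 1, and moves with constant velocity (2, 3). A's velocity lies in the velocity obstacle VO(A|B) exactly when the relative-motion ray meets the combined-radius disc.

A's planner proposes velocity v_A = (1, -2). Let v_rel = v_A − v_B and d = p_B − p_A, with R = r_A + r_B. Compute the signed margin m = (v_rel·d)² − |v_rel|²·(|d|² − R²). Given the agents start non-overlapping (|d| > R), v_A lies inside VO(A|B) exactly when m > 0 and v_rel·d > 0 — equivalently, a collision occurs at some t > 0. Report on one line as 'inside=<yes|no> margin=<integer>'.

d = (0, -17),  |d|² = 289;  R = 1+1 = 2,  c = 289−2² = 285
v_rel = (-1, -5),  |v_rel|² = 26;  v_rel·d = (-1)·(0) + (-5)·(-17) = 85
26·t² − 170·t + 285 = 0  ⇒  m = 85² − 26·285 = -185
m = -185 < 0,  v_rel·d = 85 > 0  ⇒  outside

inside=no margin=-185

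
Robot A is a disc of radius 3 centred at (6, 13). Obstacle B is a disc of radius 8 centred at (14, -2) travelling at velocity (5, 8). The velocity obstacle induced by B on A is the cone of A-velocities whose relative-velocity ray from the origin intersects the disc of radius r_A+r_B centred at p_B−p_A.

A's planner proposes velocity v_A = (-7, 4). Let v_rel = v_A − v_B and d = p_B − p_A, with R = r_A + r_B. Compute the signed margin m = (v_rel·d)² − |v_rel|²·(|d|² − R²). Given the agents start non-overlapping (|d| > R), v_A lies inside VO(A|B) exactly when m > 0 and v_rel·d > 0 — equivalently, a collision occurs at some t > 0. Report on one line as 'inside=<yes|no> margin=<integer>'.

d = (8, -15),  |d|² = 289;  R = 3+8 = 11,  c = 289−11² = 168
v_rel = (-12, -4),  |v_rel|² = 160;  v_rel·d = (-12)·(8) + (-4)·(-15) = -36
160·t² + 72·t + 168 = 0  ⇒  m = (-36)² − 160·168 = -25584
m = -25584 < 0,  v_rel·d = -36 < 0  ⇒  outside

inside=no margin=-25584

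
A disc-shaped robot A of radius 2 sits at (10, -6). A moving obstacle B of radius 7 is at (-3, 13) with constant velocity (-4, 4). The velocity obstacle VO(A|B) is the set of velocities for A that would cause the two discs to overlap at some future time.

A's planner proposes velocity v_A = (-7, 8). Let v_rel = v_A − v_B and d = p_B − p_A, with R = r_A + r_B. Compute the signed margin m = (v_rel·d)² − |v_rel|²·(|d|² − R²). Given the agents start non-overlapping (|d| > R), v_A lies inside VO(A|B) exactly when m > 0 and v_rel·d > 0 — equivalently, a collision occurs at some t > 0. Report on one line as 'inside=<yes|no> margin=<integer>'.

d = (-13, 19),  |d|² = 530;  R = 2+7 = 9,  c = 530−9² = 449
v_rel = (-3, 4),  |v_rel|² = 25;  v_rel·d = (-3)·(-13) + (4)·(19) = 115
25·t² − 230·t + 449 = 0  ⇒  m = 115² − 25·449 = 2000
m = 2000 > 0,  v_rel·d = 115 > 0  ⇒  inside

inside=yes margin=2000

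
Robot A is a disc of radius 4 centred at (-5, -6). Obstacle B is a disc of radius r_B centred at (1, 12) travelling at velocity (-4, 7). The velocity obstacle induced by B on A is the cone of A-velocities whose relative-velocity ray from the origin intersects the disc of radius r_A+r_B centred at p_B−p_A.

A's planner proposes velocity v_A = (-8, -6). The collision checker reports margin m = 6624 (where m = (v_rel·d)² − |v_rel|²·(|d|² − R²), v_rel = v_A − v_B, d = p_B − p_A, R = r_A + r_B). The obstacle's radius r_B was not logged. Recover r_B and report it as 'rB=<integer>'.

m = 6624
d = (6, 18);  v_rel = (-4, -13),  |v_rel|² = 185
v_rel×d = (-4)·(18) − (-13)·(6) = 6
since m = R²·185 − 6²:  R² = (36 + 6624) / 185 = 36
R = √36 = 6  ⇒  r_B = 6 − 4 = 2

rB=2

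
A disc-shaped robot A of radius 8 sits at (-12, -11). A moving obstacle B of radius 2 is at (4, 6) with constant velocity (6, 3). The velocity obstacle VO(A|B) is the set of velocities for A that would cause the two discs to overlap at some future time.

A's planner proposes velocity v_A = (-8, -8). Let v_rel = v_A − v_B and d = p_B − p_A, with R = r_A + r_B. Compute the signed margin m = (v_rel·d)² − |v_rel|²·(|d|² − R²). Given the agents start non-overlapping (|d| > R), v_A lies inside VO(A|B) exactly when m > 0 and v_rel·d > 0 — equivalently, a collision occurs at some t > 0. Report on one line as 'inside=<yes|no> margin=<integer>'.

d = (16, 17),  |d|² = 545;  R = 8+2 = 10,  c = 545−10² = 445
v_rel = (-14, -11),  |v_rel|² = 317;  v_rel·d = (-14)·(16) + (-11)·(17) = -411
317·t² + 822·t + 445 = 0  ⇒  m = (-411)² − 317·445 = 27856
m = 27856 > 0,  v_rel·d = -411 < 0  ⇒  outside

inside=no margin=27856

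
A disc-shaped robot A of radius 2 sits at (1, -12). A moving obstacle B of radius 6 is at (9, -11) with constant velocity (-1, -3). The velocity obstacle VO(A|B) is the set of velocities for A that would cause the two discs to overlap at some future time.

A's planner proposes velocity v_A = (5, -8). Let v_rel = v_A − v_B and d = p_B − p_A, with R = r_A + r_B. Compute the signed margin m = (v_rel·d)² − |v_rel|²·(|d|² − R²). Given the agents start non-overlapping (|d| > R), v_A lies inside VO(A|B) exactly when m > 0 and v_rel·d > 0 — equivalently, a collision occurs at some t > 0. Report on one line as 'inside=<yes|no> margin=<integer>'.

d = (8, 1),  |d|² = 65;  R = 2+6 = 8,  c = 65−8² = 1
v_rel = (6, -5),  |v_rel|² = 61;  v_rel·d = (6)·(8) + (-5)·(1) = 43
61·t² − 86·t + 1 = 0  ⇒  m = 43² − 61·1 = 1788
m = 1788 > 0,  v_rel·d = 43 > 0  ⇒  inside

inside=yes margin=1788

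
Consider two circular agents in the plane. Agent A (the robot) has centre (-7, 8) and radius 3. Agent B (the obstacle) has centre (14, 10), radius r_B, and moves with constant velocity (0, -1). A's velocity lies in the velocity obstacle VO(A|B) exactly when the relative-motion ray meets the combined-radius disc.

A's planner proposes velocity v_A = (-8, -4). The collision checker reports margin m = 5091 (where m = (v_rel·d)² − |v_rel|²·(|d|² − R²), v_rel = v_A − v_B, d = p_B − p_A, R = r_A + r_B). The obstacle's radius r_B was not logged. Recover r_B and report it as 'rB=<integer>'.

m = 5091
d = (21, 2);  v_rel = (-8, -3),  |v_rel|² = 73
v_rel×d = (-8)·(2) − (-3)·(21) = 47
since m = R²·73 − 47²:  R² = (2209 + 5091) / 73 = 100
R = √100 = 10  ⇒  r_B = 10 − 3 = 7

rB=7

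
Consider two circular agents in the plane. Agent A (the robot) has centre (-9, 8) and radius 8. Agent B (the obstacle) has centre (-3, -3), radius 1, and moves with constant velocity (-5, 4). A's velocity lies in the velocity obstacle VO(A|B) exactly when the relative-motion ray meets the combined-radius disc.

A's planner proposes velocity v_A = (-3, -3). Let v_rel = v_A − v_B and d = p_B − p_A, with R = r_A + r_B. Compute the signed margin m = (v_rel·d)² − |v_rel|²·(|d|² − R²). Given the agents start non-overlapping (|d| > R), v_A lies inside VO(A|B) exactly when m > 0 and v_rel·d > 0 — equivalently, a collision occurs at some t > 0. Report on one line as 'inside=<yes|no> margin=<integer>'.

d = (6, -11),  |d|² = 157;  R = 8+1 = 9,  c = 157−9² = 76
v_rel = (2, -7),  |v_rel|² = 53;  v_rel·d = (2)·(6) + (-7)·(-11) = 89
53·t² − 178·t + 76 = 0  ⇒  m = 89² − 53·76 = 3893
m = 3893 > 0,  v_rel·d = 89 > 0  ⇒  inside

inside=yes margin=3893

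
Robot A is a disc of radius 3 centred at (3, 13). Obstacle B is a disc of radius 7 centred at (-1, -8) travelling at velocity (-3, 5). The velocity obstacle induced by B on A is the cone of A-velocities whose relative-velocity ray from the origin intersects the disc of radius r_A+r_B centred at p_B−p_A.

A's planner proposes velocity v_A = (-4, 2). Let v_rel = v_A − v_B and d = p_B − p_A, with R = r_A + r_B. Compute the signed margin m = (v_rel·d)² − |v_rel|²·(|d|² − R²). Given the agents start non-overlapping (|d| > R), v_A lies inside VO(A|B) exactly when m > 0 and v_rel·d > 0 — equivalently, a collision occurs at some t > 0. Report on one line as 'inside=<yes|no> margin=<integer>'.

d = (-4, -21),  |d|² = 457;  R = 3+7 = 10,  c = 457−10² = 357
v_rel = (-1, -3),  |v_rel|² = 10;  v_rel·d = (-1)·(-4) + (-3)·(-21) = 67
10·t² − 134·t + 357 = 0  ⇒  m = 67² − 10·357 = 919
m = 919 > 0,  v_rel·d = 67 > 0  ⇒  inside

inside=yes margin=919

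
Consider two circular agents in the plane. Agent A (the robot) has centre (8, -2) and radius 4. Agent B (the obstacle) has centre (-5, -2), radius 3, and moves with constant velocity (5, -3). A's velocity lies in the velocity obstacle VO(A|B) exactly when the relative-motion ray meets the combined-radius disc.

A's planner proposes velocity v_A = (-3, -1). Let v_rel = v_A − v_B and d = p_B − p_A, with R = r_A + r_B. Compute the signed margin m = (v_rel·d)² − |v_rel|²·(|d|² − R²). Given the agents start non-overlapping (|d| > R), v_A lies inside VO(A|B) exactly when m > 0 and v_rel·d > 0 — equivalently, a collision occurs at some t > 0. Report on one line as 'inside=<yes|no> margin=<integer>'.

d = (-13, 0),  |d|² = 169;  R = 4+3 = 7,  c = 169−7² = 120
v_rel = (-8, 2),  |v_rel|² = 68;  v_rel·d = (-8)·(-13) + (2)·(0) = 104
68·t² − 208·t + 120 = 0  ⇒  m = 104² − 68·120 = 2656
m = 2656 > 0,  v_rel·d = 104 > 0  ⇒  inside

inside=yes margin=2656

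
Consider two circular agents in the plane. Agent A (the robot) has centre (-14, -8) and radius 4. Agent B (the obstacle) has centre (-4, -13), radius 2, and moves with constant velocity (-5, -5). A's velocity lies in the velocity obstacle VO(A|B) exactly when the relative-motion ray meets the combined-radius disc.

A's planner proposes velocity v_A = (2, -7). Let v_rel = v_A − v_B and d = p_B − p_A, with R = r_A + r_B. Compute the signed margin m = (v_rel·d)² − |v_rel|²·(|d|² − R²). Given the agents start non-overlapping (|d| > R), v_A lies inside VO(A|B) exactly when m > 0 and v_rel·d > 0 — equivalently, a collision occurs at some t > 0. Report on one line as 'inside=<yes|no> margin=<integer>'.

d = (10, -5),  |d|² = 125;  R = 4+2 = 6,  c = 125−6² = 89
v_rel = (7, -2),  |v_rel|² = 53;  v_rel·d = (7)·(10) + (-2)·(-5) = 80
53·t² − 160·t + 89 = 0  ⇒  m = 80² − 53·89 = 1683
m = 1683 > 0,  v_rel·d = 80 > 0  ⇒  inside

inside=yes margin=1683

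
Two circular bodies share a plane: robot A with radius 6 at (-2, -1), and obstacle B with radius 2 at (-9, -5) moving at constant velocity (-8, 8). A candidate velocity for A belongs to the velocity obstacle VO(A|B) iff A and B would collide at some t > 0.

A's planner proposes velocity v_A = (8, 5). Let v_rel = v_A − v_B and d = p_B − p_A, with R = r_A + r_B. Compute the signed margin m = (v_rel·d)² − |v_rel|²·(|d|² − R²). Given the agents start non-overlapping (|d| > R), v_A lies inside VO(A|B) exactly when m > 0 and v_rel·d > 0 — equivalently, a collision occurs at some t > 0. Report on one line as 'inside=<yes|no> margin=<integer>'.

d = (-7, -4),  |d|² = 65;  R = 6+2 = 8,  c = 65−8² = 1
v_rel = (16, -3),  |v_rel|² = 265;  v_rel·d = (16)·(-7) + (-3)·(-4) = -100
265·t² + 200·t + 1 = 0  ⇒  m = (-100)² − 265·1 = 9735
m = 9735 > 0,  v_rel·d = -100 < 0  ⇒  outside

inside=no margin=9735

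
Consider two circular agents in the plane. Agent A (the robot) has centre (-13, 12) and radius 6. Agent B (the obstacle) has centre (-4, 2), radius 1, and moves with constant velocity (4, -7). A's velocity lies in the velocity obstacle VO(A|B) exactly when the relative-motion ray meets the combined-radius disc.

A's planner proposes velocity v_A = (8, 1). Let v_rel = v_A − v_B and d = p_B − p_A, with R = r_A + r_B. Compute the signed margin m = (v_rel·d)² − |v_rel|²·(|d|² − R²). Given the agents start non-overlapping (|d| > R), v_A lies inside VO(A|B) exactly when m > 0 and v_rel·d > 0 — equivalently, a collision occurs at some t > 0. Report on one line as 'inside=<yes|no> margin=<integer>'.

d = (9, -10),  |d|² = 181;  R = 6+1 = 7,  c = 181−7² = 132
v_rel = (4, 8),  |v_rel|² = 80;  v_rel·d = (4)·(9) + (8)·(-10) = -44
80·t² + 88·t + 132 = 0  ⇒  m = (-44)² − 80·132 = -8624
m = -8624 < 0,  v_rel·d = -44 < 0  ⇒  outside

inside=no margin=-8624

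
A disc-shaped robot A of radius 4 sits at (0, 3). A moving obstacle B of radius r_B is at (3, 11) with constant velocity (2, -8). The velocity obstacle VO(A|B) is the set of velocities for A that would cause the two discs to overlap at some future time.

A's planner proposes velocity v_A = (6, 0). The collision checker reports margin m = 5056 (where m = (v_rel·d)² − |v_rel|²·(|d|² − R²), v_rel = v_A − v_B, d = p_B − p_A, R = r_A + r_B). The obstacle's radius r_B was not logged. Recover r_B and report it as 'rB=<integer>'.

m = 5056
d = (3, 8);  v_rel = (4, 8),  |v_rel|² = 80
v_rel×d = (4)·(8) − (8)·(3) = 8
since m = R²·80 − 8²:  R² = (64 + 5056) / 80 = 64
R = √64 = 8  ⇒  r_B = 8 − 4 = 4

rB=4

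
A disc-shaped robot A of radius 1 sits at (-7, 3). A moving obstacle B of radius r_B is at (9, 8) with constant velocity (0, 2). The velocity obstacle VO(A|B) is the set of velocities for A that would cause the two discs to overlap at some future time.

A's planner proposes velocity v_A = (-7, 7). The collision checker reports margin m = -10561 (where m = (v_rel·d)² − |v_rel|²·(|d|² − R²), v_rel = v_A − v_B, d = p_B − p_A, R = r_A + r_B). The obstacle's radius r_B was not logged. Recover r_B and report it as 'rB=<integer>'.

m = -10561
d = (16, 5);  v_rel = (-7, 5),  |v_rel|² = 74
v_rel×d = (-7)·(5) − (5)·(16) = -115
since m = R²·74 − (-115)²:  R² = (13225 + -10561) / 74 = 36
R = √36 = 6  ⇒  r_B = 6 − 1 = 5

rB=5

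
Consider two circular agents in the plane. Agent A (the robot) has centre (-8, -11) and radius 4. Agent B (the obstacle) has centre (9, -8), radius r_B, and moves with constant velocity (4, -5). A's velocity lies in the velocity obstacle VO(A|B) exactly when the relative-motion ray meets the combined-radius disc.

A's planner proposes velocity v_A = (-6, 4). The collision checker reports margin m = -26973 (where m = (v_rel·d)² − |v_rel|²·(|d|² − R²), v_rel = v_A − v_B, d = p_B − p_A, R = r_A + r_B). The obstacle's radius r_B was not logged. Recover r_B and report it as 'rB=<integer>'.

m = -26973
d = (17, 3);  v_rel = (-10, 9),  |v_rel|² = 181
v_rel×d = (-10)·(3) − (9)·(17) = -183
since m = R²·181 − (-183)²:  R² = (33489 + -26973) / 181 = 36
R = √36 = 6  ⇒  r_B = 6 − 4 = 2

rB=2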